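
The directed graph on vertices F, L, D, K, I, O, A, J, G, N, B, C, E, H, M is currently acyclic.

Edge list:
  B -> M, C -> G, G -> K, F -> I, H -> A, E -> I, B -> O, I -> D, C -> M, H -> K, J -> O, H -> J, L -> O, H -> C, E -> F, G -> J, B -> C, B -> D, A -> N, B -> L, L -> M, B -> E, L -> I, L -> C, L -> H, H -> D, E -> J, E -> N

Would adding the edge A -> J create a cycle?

No

Adding A→J creates a cycle iff J can already reach A.
Explore from J: no path reaches A. The graph stays acyclic.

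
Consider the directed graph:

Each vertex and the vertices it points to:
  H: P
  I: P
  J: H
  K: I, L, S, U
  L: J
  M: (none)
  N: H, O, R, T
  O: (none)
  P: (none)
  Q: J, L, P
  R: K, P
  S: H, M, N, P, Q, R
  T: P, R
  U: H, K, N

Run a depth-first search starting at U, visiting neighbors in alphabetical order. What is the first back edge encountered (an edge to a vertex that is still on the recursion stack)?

R->K

DFS from U (visiting neighbors in alphabetical order); mark gray on enter, black on exit:
U gray
  H gray
    P gray
    P black
  H black
  K gray
    I gray
      I→P: P black — skip
    I black
    L gray
      J gray
        J→H: H black — skip
      J black
    L black
    S gray
      S→H: H black — skip
      M gray
      M black
      N gray
        N→H: H black — skip
        O gray
        O black
        R gray
          R→K: K is gray → back edge
First back edge: R → K.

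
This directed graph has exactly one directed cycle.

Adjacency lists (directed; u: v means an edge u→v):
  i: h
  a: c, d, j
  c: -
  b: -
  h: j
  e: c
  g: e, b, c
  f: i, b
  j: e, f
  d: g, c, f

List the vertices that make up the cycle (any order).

f, h, i, j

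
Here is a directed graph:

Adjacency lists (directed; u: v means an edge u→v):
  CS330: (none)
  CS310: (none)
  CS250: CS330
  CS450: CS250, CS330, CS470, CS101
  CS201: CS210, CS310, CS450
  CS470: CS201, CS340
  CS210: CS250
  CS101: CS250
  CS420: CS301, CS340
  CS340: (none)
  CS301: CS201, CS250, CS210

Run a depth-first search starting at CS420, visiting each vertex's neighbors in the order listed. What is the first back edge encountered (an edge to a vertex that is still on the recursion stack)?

DFS from CS420 (visiting each vertex's neighbors in the order listed); mark gray on enter, black on exit:
CS420 gray
  CS301 gray
    CS201 gray
      CS210 gray
        CS250 gray
          CS330 gray
          CS330 black
        CS250 black
      CS210 black
      CS310 gray
      CS310 black
      CS450 gray
        CS450→CS250: CS250 black — skip
        CS450→CS330: CS330 black — skip
        CS470 gray
          CS470→CS201: CS201 is gray → back edge
First back edge: CS470 → CS201.

CS470→CS201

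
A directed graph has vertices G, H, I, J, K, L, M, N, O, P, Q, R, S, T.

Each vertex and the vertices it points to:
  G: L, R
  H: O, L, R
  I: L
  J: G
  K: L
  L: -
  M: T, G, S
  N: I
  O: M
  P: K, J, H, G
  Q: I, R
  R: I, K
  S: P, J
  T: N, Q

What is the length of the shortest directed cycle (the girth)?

5

For each vertex v, BFS finds the shortest path from v back to v.
The shortest such closed walk is M → S → P → H → O → M, length 5.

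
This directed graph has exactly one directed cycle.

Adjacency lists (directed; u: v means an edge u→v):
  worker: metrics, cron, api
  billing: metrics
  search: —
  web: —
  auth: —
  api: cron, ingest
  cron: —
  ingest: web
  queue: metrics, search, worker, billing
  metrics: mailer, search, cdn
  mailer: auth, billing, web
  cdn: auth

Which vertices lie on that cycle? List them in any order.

mailer, billing, metrics

DFS with gray/black marking from metrics:
metrics gray
  mailer gray
    auth gray
    auth black
    billing gray
      billing→metrics: metrics is gray → back edge
Back edge closes the cycle metrics → mailer → billing → metrics; its vertices are {mailer, billing, metrics}.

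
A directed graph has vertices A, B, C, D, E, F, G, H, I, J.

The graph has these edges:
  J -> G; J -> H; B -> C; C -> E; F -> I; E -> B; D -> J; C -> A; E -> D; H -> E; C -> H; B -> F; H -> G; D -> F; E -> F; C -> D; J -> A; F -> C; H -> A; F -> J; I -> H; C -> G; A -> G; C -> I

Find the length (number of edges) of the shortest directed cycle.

3

For each vertex v, BFS finds the shortest path from v back to v.
The shortest such closed walk is E → F → C → E, length 3.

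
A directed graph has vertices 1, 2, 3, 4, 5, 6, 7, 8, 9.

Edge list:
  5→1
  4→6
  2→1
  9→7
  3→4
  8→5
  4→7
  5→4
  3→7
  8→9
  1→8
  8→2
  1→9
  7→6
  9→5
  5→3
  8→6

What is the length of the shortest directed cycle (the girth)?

For each vertex v, BFS finds the shortest path from v back to v.
The shortest such closed walk is 8 → 5 → 1 → 8, length 3.

3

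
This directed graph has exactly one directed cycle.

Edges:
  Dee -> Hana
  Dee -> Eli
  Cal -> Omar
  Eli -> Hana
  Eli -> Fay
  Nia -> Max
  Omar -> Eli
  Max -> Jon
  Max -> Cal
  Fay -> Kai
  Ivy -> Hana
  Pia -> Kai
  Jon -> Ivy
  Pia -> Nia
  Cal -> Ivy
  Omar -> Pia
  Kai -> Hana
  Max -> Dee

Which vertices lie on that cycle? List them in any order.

DFS with gray/black marking from Max:
Max gray
  Dee gray
    Eli gray
      Fay gray
        Kai gray
          Hana gray
          Hana black
        Kai black
      Fay black
      Eli→Hana: Hana black — skip
    Eli black
    Dee→Hana: Hana black — skip
  Dee black
  Cal gray
    Omar gray
      Omar→Eli: Eli black — skip
      Pia gray
        Pia→Kai: Kai black — skip
        Nia gray
          Nia→Max: Max is gray → back edge
Back edge closes the cycle Max → Cal → Omar → Pia → Nia → Max; its vertices are {Cal, Max, Nia, Pia, Omar}.

Cal, Max, Nia, Pia, Omar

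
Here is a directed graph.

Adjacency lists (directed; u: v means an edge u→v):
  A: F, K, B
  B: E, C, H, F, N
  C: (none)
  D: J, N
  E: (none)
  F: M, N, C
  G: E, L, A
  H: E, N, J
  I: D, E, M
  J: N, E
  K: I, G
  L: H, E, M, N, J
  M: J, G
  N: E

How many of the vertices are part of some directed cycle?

8

A vertex is on a directed cycle iff it belongs to a strongly connected component of size ≥ 2 (or has a self-loop).
The vertices on cycles are {A, B, F, G, I, K, L, M} — 8 in total.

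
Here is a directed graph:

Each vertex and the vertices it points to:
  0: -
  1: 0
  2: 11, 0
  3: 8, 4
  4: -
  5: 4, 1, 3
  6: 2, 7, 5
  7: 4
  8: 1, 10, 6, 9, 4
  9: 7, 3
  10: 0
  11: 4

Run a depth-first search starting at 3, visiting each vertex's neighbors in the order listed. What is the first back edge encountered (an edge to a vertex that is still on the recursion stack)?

DFS from 3 (visiting each vertex's neighbors in the order listed); mark gray on enter, black on exit:
3 gray
  8 gray
    1 gray
      0 gray
      0 black
    1 black
    10 gray
      10→0: 0 black — skip
    10 black
    6 gray
      2 gray
        11 gray
          4 gray
          4 black
        11 black
        2→0: 0 black — skip
      2 black
      7 gray
        7→4: 4 black — skip
      7 black
      5 gray
        5→4: 4 black — skip
        5→1: 1 black — skip
        5→3: 3 is gray → back edge
First back edge: 5 → 3.

5→3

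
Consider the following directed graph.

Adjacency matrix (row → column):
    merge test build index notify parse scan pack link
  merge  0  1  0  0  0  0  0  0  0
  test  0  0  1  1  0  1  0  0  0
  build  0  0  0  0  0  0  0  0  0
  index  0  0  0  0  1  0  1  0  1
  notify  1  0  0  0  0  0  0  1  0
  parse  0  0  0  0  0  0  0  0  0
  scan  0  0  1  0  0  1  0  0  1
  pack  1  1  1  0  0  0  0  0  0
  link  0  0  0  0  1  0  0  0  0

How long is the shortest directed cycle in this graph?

For each vertex v, BFS finds the shortest path from v back to v.
The shortest such closed walk is test → index → notify → pack → test, length 4.

4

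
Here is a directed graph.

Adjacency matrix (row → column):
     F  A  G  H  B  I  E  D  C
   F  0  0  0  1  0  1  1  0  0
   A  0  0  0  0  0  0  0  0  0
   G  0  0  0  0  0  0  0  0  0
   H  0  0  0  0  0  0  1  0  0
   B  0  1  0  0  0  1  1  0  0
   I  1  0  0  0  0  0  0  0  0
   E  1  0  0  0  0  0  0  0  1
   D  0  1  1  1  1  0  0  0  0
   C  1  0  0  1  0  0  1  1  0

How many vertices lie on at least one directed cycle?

A vertex is on a directed cycle iff it belongs to a strongly connected component of size ≥ 2 (or has a self-loop).
The vertices on cycles are {B, C, D, E, F, H, I} — 7 in total.

7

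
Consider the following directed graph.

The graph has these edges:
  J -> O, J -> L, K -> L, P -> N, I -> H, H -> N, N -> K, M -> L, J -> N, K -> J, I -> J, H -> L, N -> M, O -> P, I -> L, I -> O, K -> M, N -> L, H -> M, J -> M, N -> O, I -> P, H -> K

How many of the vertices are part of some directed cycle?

5

A vertex is on a directed cycle iff it belongs to a strongly connected component of size ≥ 2 (or has a self-loop).
The vertices on cycles are {J, K, N, O, P} — 5 in total.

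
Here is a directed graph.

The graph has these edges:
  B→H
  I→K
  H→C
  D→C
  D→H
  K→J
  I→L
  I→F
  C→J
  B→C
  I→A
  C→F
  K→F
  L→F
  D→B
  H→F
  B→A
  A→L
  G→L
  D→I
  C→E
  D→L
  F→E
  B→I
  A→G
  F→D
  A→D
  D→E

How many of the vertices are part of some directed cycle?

10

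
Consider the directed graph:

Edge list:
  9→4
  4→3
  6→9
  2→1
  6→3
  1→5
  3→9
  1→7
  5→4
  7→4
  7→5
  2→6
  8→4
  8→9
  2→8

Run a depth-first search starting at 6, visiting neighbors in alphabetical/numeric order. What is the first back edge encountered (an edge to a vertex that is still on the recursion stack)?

4->3

DFS from 6 (visiting neighbors in alphabetical/numeric order); mark gray on enter, black on exit:
6 gray
  3 gray
    9 gray
      4 gray
        4→3: 3 is gray → back edge
First back edge: 4 → 3.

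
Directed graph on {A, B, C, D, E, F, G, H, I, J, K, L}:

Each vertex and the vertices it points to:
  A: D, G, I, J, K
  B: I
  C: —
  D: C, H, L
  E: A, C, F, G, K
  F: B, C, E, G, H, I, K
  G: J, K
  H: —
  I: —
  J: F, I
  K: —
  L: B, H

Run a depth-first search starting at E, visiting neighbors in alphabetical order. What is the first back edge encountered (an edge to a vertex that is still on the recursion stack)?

F->E

DFS from E (visiting neighbors in alphabetical order); mark gray on enter, black on exit:
E gray
  A gray
    D gray
      C gray
      C black
      H gray
      H black
      L gray
        B gray
          I gray
          I black
        B black
        L→H: H black — skip
      L black
    D black
    G gray
      J gray
        F gray
          F→B: B black — skip
          F→C: C black — skip
          F→E: E is gray → back edge
First back edge: F → E.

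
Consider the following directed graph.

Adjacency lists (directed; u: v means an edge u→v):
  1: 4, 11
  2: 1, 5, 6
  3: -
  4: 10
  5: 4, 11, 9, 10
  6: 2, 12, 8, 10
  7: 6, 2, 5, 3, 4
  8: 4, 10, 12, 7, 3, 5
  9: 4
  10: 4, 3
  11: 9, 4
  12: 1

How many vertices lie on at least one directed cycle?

A vertex is on a directed cycle iff it belongs to a strongly connected component of size ≥ 2 (or has a self-loop).
The vertices on cycles are {2, 4, 6, 7, 8, 10} — 6 in total.

6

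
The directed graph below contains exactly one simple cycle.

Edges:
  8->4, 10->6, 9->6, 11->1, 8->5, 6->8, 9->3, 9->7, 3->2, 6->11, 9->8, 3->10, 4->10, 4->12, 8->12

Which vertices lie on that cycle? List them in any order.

4, 6, 8, 10

DFS with gray/black marking from 6:
6 gray
  8 gray
    4 gray
      12 gray
      12 black
      10 gray
        10→6: 6 is gray → back edge
Back edge closes the cycle 6 → 8 → 4 → 10 → 6; its vertices are {4, 6, 8, 10}.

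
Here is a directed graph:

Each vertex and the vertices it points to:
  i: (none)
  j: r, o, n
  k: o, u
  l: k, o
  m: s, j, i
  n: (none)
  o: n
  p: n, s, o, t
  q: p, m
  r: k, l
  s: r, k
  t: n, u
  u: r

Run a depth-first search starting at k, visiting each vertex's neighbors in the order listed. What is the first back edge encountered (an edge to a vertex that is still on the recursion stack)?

r->k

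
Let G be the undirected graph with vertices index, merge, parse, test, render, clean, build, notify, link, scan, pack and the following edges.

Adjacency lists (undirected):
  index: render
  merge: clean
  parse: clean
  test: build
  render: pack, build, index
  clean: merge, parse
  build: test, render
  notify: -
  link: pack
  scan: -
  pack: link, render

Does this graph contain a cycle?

No

DFS, tracking each vertex's parent; an edge to a visited non-parent vertex closes a cycle.
Start from parse:
visit parse (parent –)
  visit clean (parent parse)
    visit merge (parent clean)
      merge–clean: parent, skip
    clean–parse: parent, skip
visit index (parent –)
  visit render (parent index)
    visit pack (parent render)
      visit link (parent pack)
        link–pack: parent, skip
      pack–render: parent, skip
    visit build (parent render)
      visit test (parent build)
        test–build: parent, skip
      build–render: parent, skip
    render–index: parent, skip
visit notify (parent –)
visit scan (parent –)
No non-parent visited neighbor found — the graph is a forest.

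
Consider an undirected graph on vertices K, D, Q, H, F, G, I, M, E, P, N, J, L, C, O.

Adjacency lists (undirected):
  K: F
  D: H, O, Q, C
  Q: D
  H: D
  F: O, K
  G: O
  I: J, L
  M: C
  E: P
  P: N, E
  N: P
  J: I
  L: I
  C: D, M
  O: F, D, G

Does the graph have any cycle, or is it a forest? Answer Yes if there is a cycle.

No

DFS, tracking each vertex's parent; an edge to a visited non-parent vertex closes a cycle.
Start from M:
visit M (parent –)
  visit C (parent M)
    visit D (parent C)
      visit H (parent D)
        H–D: parent, skip
      visit O (parent D)
        visit F (parent O)
          F–O: parent, skip
          visit K (parent F)
            K–F: parent, skip
        O–D: parent, skip
        visit G (parent O)
          G–O: parent, skip
      visit Q (parent D)
        Q–D: parent, skip
      D–C: parent, skip
    C–M: parent, skip
visit I (parent –)
  visit J (parent I)
    J–I: parent, skip
  visit L (parent I)
    L–I: parent, skip
visit E (parent –)
  visit P (parent E)
    visit N (parent P)
      N–P: parent, skip
    P–E: parent, skip
No non-parent visited neighbor found — the graph is a forest.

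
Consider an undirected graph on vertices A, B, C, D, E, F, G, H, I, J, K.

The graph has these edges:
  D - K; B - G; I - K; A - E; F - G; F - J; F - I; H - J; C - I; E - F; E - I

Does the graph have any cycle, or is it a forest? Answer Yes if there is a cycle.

Yes

DFS, tracking each vertex's parent; an edge to a visited non-parent vertex closes a cycle.
Start from B:
visit B (parent –)
  visit G (parent B)
    G–B: parent, skip
    visit F (parent G)
      visit I (parent F)
        visit C (parent I)
          C–I: parent, skip
        I–F: parent, skip
        visit K (parent I)
          visit D (parent K)
            D–K: parent, skip
          K–I: parent, skip
        visit E (parent I)
          E–I: parent, skip
          E–F: F visited and ≠ parent → cycle
Cycle: F – I – E – F.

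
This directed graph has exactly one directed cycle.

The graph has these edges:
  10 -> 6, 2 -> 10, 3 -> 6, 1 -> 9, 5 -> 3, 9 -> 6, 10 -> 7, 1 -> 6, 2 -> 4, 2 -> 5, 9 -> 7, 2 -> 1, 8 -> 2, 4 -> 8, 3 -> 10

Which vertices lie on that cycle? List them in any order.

2, 4, 8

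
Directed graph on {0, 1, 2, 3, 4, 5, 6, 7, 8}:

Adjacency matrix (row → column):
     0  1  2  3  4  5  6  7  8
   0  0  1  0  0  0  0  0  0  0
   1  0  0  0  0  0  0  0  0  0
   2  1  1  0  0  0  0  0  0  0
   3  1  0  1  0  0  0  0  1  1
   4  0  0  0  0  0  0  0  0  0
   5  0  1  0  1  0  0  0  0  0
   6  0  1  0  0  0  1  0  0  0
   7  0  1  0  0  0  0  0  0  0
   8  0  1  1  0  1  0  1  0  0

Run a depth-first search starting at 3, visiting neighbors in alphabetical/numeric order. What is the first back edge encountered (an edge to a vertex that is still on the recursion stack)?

DFS from 3 (visiting neighbors in alphabetical/numeric order); mark gray on enter, black on exit:
3 gray
  0 gray
    1 gray
    1 black
  0 black
  2 gray
    2→0: 0 black — skip
    2→1: 1 black — skip
  2 black
  7 gray
    7→1: 1 black — skip
  7 black
  8 gray
    8→1: 1 black — skip
    8→2: 2 black — skip
    4 gray
    4 black
    6 gray
      6→1: 1 black — skip
      5 gray
        5→1: 1 black — skip
        5→3: 3 is gray → back edge
First back edge: 5 → 3.

5→3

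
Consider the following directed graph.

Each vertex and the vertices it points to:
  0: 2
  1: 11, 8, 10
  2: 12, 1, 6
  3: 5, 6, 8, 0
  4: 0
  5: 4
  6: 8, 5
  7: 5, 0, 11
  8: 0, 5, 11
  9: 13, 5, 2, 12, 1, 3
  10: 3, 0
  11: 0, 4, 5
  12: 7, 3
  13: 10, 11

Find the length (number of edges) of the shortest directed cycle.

For each vertex v, BFS finds the shortest path from v back to v.
The shortest such closed walk is 3 → 0 → 2 → 12 → 3, length 4.

4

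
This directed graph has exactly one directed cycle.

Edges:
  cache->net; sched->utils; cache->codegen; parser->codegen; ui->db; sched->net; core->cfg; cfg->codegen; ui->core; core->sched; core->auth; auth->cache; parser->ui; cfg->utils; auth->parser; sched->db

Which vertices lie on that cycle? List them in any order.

DFS with gray/black marking from core:
core gray
  sched gray
    db gray
    db black
    utils gray
    utils black
    net gray
    net black
  sched black
  auth gray
    cache gray
      cache→net: net black — skip
      codegen gray
      codegen black
    cache black
    parser gray
      parser→codegen: codegen black — skip
      ui gray
        ui→core: core is gray → back edge
Back edge closes the cycle core → auth → parser → ui → core; its vertices are {ui, auth, core, parser}.

ui, auth, core, parser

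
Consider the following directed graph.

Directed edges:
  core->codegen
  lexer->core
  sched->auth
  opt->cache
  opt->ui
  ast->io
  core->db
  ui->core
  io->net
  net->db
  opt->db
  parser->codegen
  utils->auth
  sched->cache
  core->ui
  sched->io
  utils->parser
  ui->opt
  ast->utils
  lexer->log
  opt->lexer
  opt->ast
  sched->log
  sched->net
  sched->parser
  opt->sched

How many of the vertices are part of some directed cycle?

A vertex is on a directed cycle iff it belongs to a strongly connected component of size ≥ 2 (or has a self-loop).
The vertices on cycles are {ui, opt, core, lexer} — 4 in total.

4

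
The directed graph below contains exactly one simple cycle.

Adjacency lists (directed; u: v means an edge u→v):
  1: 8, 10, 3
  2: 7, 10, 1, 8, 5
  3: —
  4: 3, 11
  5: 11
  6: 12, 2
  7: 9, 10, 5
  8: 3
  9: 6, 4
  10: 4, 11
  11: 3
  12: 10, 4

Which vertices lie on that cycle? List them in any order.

2, 6, 7, 9

DFS with gray/black marking from 9:
9 gray
  6 gray
    12 gray
      10 gray
        4 gray
          3 gray
          3 black
          11 gray
            11→3: 3 black — skip
          11 black
        4 black
        10→11: 11 black — skip
      10 black
      12→4: 4 black — skip
    12 black
    2 gray
      7 gray
        7→9: 9 is gray → back edge
Back edge closes the cycle 9 → 6 → 2 → 7 → 9; its vertices are {2, 6, 7, 9}.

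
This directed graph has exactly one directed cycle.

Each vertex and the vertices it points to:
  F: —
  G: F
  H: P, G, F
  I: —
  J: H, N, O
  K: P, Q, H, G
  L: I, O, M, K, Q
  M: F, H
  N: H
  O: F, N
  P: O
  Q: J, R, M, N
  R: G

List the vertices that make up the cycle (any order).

H, N, O, P

DFS with gray/black marking from P:
P gray
  O gray
    F gray
    F black
    N gray
      H gray
        H→P: P is gray → back edge
Back edge closes the cycle P → O → N → H → P; its vertices are {H, N, O, P}.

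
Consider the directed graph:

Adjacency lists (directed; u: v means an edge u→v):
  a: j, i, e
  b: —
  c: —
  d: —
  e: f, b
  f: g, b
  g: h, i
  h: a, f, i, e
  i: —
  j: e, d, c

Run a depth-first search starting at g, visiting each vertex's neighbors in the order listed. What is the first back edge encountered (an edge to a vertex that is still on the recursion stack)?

f->g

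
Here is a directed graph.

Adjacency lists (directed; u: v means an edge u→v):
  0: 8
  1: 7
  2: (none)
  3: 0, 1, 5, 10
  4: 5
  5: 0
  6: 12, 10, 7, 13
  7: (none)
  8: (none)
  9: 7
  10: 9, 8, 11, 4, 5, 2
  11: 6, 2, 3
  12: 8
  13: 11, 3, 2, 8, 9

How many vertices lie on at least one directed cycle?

5

A vertex is on a directed cycle iff it belongs to a strongly connected component of size ≥ 2 (or has a self-loop).
The vertices on cycles are {3, 6, 10, 11, 13} — 5 in total.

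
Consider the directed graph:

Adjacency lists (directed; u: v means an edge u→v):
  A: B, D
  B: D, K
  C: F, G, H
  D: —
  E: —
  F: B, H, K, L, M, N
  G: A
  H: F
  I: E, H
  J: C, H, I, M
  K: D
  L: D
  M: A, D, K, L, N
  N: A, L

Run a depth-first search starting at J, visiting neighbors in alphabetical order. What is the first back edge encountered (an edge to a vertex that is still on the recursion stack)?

H→F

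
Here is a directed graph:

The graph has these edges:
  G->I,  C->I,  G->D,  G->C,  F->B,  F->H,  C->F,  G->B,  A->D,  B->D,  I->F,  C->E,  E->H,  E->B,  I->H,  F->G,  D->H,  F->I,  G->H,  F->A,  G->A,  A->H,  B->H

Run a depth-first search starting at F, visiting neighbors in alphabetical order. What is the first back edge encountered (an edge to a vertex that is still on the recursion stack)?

C→F

DFS from F (visiting neighbors in alphabetical order); mark gray on enter, black on exit:
F gray
  A gray
    D gray
      H gray
      H black
    D black
    A→H: H black — skip
  A black
  B gray
    B→D: D black — skip
    B→H: H black — skip
  B black
  G gray
    G→A: A black — skip
    G→B: B black — skip
    C gray
      E gray
        E→B: B black — skip
        E→H: H black — skip
      E black
      C→F: F is gray → back edge
First back edge: C → F.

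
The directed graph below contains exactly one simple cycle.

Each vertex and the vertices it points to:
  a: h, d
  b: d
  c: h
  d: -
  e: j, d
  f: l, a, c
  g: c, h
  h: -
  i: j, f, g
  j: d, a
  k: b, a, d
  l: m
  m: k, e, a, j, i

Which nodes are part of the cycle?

DFS with gray/black marking from m:
m gray
  k gray
    b gray
      d gray
      d black
    b black
    a gray
      h gray
      h black
      a→d: d black — skip
    a black
    k→d: d black — skip
  k black
  e gray
    j gray
      j→d: d black — skip
      j→a: a black — skip
    j black
    e→d: d black — skip
  e black
  m→a: a black — skip
  m→j: j black — skip
  i gray
    i→j: j black — skip
    f gray
      l gray
        l→m: m is gray → back edge
Back edge closes the cycle m → i → f → l → m; its vertices are {f, i, l, m}.

f, i, l, m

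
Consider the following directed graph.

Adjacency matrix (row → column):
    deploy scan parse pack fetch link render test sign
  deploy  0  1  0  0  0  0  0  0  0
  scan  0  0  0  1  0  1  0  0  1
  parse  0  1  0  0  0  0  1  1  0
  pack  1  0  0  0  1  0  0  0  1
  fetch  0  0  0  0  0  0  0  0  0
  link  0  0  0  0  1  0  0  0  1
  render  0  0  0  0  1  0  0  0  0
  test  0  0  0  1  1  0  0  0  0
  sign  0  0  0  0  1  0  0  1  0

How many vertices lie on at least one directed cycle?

6

A vertex is on a directed cycle iff it belongs to a strongly connected component of size ≥ 2 (or has a self-loop).
The vertices on cycles are {link, pack, scan, sign, test, deploy} — 6 in total.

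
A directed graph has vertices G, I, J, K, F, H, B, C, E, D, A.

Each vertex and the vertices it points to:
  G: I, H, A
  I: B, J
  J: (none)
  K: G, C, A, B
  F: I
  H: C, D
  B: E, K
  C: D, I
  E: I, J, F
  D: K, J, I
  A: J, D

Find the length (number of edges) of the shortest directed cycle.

2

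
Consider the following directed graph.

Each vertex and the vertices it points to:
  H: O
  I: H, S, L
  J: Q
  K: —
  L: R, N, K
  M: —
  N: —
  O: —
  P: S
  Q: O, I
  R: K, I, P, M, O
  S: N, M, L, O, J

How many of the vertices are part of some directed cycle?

A vertex is on a directed cycle iff it belongs to a strongly connected component of size ≥ 2 (or has a self-loop).
The vertices on cycles are {I, J, L, P, Q, R, S} — 7 in total.

7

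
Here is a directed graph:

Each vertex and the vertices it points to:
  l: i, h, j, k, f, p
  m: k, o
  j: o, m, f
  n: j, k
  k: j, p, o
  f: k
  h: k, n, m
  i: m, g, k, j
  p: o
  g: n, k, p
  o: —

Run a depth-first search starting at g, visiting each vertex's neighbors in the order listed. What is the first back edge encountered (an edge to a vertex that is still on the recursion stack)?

k->j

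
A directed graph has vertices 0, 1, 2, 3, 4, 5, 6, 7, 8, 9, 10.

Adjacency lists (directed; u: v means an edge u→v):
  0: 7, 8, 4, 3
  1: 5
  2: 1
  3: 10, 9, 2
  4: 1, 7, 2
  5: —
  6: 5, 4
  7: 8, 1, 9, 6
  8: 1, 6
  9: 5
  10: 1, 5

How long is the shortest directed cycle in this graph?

For each vertex v, BFS finds the shortest path from v back to v.
The shortest such closed walk is 4 → 7 → 6 → 4, length 3.

3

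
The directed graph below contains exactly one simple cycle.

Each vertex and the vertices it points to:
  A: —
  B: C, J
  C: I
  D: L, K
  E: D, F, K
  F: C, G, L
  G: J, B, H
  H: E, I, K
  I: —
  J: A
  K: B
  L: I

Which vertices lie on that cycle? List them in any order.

DFS with gray/black marking from E:
E gray
  D gray
    L gray
      I gray
      I black
    L black
    K gray
      B gray
        C gray
          C→I: I black — skip
        C black
        J gray
          A gray
          A black
        J black
      B black
    K black
  D black
  F gray
    F→C: C black — skip
    G gray
      G→J: J black — skip
      G→B: B black — skip
      H gray
        H→E: E is gray → back edge
Back edge closes the cycle E → F → G → H → E; its vertices are {E, F, G, H}.

E, F, G, H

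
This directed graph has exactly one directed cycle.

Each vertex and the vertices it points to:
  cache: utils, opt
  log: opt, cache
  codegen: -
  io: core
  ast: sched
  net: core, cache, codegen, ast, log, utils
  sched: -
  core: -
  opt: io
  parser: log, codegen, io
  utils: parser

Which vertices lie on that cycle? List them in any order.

log, cache, utils, parser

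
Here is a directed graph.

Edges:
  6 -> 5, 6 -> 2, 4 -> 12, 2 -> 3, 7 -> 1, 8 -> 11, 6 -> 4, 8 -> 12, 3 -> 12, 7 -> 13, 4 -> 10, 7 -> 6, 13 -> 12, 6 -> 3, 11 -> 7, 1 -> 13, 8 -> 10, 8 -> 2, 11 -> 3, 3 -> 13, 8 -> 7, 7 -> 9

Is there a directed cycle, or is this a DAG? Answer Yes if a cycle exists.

DFS with white/gray/black marking, starting from 10:
10 gray
10 black
1 gray
  13 gray
    12 gray
    12 black
  13 black
1 black
2 gray
  3 gray
    3→13: 13 black — skip
    3→12: 12 black — skip
  3 black
2 black
4 gray
  4→10: 10 black — skip
  4→12: 12 black — skip
4 black
5 gray
5 black
6 gray
  6→3: 3 black — skip
  6→2: 2 black — skip
  6→4: 4 black — skip
  6→5: 5 black — skip
6 black
7 gray
  9 gray
  9 black
  7→13: 13 black — skip
  7→6: 6 black — skip
  7→1: 1 black — skip
7 black
8 gray
  11 gray
    11→3: 3 black — skip
    11→7: 7 black — skip
  11 black
  8→7: 7 black — skip
  8→2: 2 black — skip
  8→10: 10 black — skip
  8→12: 12 black — skip
8 black
Every edge goes to a white or black vertex — no back edge, so the graph is acyclic.

No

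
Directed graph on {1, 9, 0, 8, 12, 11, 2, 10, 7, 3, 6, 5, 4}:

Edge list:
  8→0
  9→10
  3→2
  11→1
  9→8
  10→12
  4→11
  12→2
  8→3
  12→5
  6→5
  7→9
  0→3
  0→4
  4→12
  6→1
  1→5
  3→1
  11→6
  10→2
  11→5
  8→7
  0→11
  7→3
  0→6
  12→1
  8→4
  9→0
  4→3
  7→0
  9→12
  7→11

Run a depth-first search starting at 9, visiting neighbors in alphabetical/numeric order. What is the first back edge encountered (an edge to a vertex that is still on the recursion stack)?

DFS from 9 (visiting neighbors in alphabetical/numeric order); mark gray on enter, black on exit:
9 gray
  0 gray
    3 gray
      1 gray
        5 gray
        5 black
      1 black
      2 gray
      2 black
    3 black
    4 gray
      4→3: 3 black — skip
      11 gray
        11→1: 1 black — skip
        11→5: 5 black — skip
        6 gray
          6→1: 1 black — skip
          6→5: 5 black — skip
        6 black
      11 black
      12 gray
        12→1: 1 black — skip
        12→2: 2 black — skip
        12→5: 5 black — skip
      12 black
    4 black
    0→6: 6 black — skip
    0→11: 11 black — skip
  0 black
  8 gray
    8→0: 0 black — skip
    8→3: 3 black — skip
    8→4: 4 black — skip
    7 gray
      7→0: 0 black — skip
      7→3: 3 black — skip
      7→9: 9 is gray → back edge
First back edge: 7 → 9.

7->9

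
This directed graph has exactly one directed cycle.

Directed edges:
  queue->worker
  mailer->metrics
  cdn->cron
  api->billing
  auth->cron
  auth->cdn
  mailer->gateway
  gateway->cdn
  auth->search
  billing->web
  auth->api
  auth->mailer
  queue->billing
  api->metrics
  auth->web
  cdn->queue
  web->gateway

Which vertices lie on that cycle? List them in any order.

DFS with gray/black marking from cdn:
cdn gray
  queue gray
    billing gray
      web gray
        gateway gray
          gateway→cdn: cdn is gray → back edge
Back edge closes the cycle cdn → queue → billing → web → gateway → cdn; its vertices are {cdn, web, queue, billing, gateway}.

cdn, web, queue, billing, gateway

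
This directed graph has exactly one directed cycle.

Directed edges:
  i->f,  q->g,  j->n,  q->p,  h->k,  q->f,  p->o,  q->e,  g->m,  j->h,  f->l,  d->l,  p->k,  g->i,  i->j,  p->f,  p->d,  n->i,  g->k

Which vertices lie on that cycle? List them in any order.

DFS with gray/black marking from i:
i gray
  f gray
    l gray
    l black
  f black
  j gray
    h gray
      k gray
      k black
    h black
    n gray
      n→i: i is gray → back edge
Back edge closes the cycle i → j → n → i; its vertices are {i, j, n}.

i, j, n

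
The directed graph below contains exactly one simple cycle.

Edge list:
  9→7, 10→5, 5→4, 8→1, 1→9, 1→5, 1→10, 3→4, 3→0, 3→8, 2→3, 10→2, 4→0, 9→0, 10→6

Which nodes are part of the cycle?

1, 2, 3, 8, 10

DFS with gray/black marking from 1:
1 gray
  5 gray
    4 gray
      0 gray
      0 black
    4 black
  5 black
  9 gray
    9→0: 0 black — skip
    7 gray
    7 black
  9 black
  10 gray
    6 gray
    6 black
    10→5: 5 black — skip
    2 gray
      3 gray
        8 gray
          8→1: 1 is gray → back edge
Back edge closes the cycle 1 → 10 → 2 → 3 → 8 → 1; its vertices are {1, 2, 3, 8, 10}.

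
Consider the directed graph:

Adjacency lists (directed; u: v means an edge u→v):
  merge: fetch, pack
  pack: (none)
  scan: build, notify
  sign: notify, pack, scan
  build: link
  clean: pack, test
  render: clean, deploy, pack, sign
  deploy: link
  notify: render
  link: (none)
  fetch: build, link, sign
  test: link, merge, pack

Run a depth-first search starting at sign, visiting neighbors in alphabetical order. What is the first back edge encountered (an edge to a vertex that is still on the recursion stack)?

fetch->sign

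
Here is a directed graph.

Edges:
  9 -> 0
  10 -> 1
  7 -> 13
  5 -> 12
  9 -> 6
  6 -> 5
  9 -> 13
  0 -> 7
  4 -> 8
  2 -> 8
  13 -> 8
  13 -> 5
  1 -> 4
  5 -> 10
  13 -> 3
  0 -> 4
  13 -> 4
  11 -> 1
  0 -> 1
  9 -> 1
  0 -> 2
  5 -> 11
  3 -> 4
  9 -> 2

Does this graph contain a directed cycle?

DFS with white/gray/black marking, starting from 11:
11 gray
  1 gray
    4 gray
      8 gray
      8 black
    4 black
  1 black
11 black
0 gray
  7 gray
    13 gray
      5 gray
        5→11: 11 black — skip
        12 gray
        12 black
        10 gray
          10→1: 1 black — skip
        10 black
      5 black
      13→8: 8 black — skip
      13→4: 4 black — skip
      3 gray
        3→4: 4 black — skip
      3 black
    13 black
  7 black
  0→4: 4 black — skip
  2 gray
    2→8: 8 black — skip
  2 black
  0→1: 1 black — skip
0 black
6 gray
  6→5: 5 black — skip
6 black
9 gray
  9→2: 2 black — skip
  9→0: 0 black — skip
  9→1: 1 black — skip
  9→6: 6 black — skip
  9→13: 13 black — skip
9 black
Every edge goes to a white or black vertex — no back edge, so the graph is acyclic.

No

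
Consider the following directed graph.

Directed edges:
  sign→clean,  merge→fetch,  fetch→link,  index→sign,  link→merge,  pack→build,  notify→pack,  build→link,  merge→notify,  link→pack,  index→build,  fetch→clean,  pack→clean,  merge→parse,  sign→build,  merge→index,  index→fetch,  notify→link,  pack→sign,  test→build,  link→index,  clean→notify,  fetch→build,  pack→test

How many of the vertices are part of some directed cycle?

10

A vertex is on a directed cycle iff it belongs to a strongly connected component of size ≥ 2 (or has a self-loop).
The vertices on cycles are {link, pack, sign, test, build, clean, fetch, index, merge, notify} — 10 in total.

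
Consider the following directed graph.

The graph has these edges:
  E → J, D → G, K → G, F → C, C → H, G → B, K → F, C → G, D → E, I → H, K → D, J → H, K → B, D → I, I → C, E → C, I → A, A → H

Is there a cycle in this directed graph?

No

DFS with white/gray/black marking, starting from C:
C gray
  H gray
  H black
  G gray
    B gray
    B black
  G black
C black
D gray
  E gray
    E→C: C black — skip
    J gray
      J→H: H black — skip
    J black
  E black
  I gray
    I→C: C black — skip
    A gray
      A→H: H black — skip
    A black
    I→H: H black — skip
  I black
  D→G: G black — skip
D black
F gray
  F→C: C black — skip
F black
K gray
  K→B: B black — skip
  K→F: F black — skip
  K→D: D black — skip
  K→G: G black — skip
K black
Every edge goes to a white or black vertex — no back edge, so the graph is acyclic.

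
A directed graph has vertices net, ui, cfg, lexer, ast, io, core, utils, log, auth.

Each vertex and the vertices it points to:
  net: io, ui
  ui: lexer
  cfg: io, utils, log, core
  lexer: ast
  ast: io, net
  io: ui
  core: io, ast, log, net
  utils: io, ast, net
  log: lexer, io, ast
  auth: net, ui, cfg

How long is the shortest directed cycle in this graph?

For each vertex v, BFS finds the shortest path from v back to v.
The shortest such closed walk is ui → lexer → ast → net → ui, length 4.

4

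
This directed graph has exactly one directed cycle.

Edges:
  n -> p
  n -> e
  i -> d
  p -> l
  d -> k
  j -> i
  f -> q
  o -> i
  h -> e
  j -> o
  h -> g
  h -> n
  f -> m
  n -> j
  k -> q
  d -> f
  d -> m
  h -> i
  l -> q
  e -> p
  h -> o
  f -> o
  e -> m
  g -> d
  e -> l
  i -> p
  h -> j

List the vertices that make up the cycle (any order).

DFS with gray/black marking from d:
d gray
  k gray
    q gray
    q black
  k black
  f gray
    f→q: q black — skip
    o gray
      i gray
        p gray
          l gray
            l→q: q black — skip
          l black
        p black
        i→d: d is gray → back edge
Back edge closes the cycle d → f → o → i → d; its vertices are {d, f, i, o}.

d, f, i, o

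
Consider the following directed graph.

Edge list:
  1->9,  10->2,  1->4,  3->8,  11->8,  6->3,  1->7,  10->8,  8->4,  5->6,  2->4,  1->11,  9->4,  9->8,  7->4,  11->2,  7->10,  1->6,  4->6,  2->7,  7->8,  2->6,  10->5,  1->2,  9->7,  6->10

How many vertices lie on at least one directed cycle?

8

A vertex is on a directed cycle iff it belongs to a strongly connected component of size ≥ 2 (or has a self-loop).
The vertices on cycles are {2, 3, 4, 5, 6, 7, 8, 10} — 8 in total.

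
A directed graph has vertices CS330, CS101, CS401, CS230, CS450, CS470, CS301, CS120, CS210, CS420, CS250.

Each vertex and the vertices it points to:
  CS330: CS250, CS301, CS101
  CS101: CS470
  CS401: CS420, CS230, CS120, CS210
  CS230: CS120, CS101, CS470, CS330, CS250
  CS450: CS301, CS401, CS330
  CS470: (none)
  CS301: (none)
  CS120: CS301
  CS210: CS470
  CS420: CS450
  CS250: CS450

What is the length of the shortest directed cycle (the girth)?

For each vertex v, BFS finds the shortest path from v back to v.
The shortest such closed walk is CS401 → CS420 → CS450 → CS401, length 3.

3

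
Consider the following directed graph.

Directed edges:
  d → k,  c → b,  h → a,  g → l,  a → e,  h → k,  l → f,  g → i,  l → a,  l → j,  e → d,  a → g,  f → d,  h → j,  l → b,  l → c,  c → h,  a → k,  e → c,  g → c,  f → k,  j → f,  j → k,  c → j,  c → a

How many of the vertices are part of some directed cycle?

A vertex is on a directed cycle iff it belongs to a strongly connected component of size ≥ 2 (or has a self-loop).
The vertices on cycles are {a, c, e, g, h, l} — 6 in total.

6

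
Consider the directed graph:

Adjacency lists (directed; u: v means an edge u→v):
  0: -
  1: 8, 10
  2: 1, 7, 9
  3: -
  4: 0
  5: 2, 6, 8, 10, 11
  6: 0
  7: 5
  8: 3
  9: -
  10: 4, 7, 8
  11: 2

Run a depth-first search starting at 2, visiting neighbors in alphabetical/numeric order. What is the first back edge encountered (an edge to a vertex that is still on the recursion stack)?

DFS from 2 (visiting neighbors in alphabetical/numeric order); mark gray on enter, black on exit:
2 gray
  1 gray
    8 gray
      3 gray
      3 black
    8 black
    10 gray
      4 gray
        0 gray
        0 black
      4 black
      7 gray
        5 gray
          5→2: 2 is gray → back edge
First back edge: 5 → 2.

5->2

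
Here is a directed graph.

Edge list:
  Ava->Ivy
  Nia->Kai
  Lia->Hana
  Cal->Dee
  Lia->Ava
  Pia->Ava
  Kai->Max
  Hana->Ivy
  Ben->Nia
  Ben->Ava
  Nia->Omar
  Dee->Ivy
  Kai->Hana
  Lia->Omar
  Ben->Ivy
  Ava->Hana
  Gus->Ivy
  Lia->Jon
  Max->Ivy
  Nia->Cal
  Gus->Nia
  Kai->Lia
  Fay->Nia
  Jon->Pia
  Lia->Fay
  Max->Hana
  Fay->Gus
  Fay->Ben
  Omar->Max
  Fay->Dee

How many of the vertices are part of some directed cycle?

6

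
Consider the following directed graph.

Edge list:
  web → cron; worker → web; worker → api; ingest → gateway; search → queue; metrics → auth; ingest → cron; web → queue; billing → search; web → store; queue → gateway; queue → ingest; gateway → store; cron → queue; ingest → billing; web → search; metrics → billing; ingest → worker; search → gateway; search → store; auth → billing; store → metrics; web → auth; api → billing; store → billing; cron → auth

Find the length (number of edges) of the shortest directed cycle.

For each vertex v, BFS finds the shortest path from v back to v.
The shortest such closed walk is search → store → billing → search, length 3.

3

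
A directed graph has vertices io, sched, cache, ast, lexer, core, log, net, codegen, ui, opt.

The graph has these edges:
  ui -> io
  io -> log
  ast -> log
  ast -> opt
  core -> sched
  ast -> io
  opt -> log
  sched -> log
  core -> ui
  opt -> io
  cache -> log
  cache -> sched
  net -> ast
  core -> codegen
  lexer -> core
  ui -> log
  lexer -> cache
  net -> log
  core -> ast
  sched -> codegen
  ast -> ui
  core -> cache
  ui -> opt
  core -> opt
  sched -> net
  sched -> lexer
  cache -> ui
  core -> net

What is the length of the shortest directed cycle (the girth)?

3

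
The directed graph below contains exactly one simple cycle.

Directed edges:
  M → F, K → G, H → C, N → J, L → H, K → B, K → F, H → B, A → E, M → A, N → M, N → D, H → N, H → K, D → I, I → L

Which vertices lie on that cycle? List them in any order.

D, H, I, L, N

DFS with gray/black marking from H:
H gray
  N gray
    J gray
    J black
    M gray
      A gray
        E gray
        E black
      A black
      F gray
      F black
    M black
    D gray
      I gray
        L gray
          L→H: H is gray → back edge
Back edge closes the cycle H → N → D → I → L → H; its vertices are {D, H, I, L, N}.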